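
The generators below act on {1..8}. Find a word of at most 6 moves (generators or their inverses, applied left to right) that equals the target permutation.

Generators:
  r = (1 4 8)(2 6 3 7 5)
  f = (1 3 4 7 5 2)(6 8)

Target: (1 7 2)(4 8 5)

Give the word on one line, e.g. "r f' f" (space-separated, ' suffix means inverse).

f' r' r' f r'

  after f': (1 2 5 7 4 3)(6 8)
  after r': (1 5 3 8 2 7)(4 6)
  after r': (1 7 8 5 6)(2 3 4)
  after f: (1 5 8 2 4)(3 7 6)
  after r': (1 7 2)(4 8 5)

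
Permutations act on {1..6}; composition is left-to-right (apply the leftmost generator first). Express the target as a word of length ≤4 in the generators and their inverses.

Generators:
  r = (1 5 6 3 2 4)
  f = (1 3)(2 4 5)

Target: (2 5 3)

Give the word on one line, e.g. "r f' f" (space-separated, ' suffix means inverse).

  after r': (1 4 2 3 6 5)
  after r': (1 2 6)(3 5 4)
  after f': (1 5 2 6 3 4)
  after r': (2 5 3)

r' r' f' r'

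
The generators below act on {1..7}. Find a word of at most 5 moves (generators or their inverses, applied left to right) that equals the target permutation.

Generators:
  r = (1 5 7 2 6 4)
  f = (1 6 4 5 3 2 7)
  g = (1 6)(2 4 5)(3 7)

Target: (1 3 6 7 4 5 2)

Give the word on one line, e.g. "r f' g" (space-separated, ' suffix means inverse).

r' f' g' r f

  after r': (1 4 6 2 7 5)
  after f': (1 6 3 5 7 4)
  after g': (2 5 3 4 6 7)
  after r: (1 5 3)(2 7 6)
  after f: (1 3 6 7 4 5 2)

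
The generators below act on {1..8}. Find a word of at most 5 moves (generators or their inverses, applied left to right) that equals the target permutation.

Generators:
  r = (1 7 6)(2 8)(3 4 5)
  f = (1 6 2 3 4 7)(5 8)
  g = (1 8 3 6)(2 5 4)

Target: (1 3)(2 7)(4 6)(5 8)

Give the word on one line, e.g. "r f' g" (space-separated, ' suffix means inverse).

f' f' f'

  after f': (1 7 4 3 2 6)(5 8)
  after f': (1 4 2)(3 6 7)
  after f': (1 3)(2 7)(4 6)(5 8)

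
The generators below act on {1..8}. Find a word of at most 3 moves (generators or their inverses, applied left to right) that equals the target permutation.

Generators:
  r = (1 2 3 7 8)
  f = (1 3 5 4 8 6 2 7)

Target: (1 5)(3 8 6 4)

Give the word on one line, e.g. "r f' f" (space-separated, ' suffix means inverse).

  after r': (1 8 7 3 2)
  after f': (1 4 5 3 6 8 2 7)
  after f': (1 5)(3 8 6 4)

r' f' f'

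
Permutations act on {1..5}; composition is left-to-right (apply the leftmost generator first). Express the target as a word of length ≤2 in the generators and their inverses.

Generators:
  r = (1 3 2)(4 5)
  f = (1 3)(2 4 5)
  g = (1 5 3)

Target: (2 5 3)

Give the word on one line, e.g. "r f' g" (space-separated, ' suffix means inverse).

  after f: (1 3)(2 4 5)
  after r': (2 5 3)

f r'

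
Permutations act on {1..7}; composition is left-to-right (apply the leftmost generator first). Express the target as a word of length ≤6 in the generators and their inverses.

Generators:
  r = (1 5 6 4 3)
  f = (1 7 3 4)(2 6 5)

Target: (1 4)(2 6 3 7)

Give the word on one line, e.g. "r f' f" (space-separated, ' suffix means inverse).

f r r f r'

  after f: (1 7 3 4)(2 6 5)
  after r: (1 7)(2 4 5)
  after r: (1 7 5 2 3)(4 6)
  after f: (1 3 7 2 4 5 6)
  after r': (1 4)(2 6 3 7)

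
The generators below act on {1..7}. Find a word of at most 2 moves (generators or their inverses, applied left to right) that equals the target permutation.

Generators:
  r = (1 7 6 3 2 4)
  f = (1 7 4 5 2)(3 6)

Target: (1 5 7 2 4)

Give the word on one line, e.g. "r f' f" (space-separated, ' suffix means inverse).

f' f'

  after f': (1 2 5 4 7)(3 6)
  after f': (1 5 7 2 4)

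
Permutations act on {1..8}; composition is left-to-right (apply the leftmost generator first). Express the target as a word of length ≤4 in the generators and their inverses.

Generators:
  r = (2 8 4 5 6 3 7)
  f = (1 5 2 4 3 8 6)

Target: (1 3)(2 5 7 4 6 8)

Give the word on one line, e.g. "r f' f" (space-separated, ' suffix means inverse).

r' r' f' r

  after r': (2 7 3 6 5 4 8)
  after r': (2 3 5 8 7 6 4)
  after f': (1 6 2 4 5 3)(7 8)
  after r: (1 3)(2 5 7 4 6 8)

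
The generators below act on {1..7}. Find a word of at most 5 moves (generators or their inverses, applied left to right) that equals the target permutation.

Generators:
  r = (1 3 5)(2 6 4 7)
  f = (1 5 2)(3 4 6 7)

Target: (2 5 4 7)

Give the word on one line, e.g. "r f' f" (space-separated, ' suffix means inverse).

  after r: (1 3 5)(2 6 4 7)
  after f': (1 7 5 2 4 6 3)
  after f': (1 6 7)(2 3)
  after r': (1 2)(3 7 5)(4 6)
  after f: (2 5 4 7)

r f' f' r' f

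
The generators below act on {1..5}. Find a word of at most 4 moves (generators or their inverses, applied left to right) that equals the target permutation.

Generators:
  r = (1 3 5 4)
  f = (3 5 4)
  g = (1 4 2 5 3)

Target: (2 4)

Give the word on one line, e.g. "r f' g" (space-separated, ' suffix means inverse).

  after g: (1 4 2 5 3)
  after r: (2 4)

g r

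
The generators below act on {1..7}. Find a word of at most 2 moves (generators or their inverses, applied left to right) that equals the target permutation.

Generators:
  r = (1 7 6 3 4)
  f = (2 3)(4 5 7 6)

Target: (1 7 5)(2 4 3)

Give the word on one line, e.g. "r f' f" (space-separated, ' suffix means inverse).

  after f': (2 3)(4 6 7 5)
  after r: (1 7 5)(2 4 3)

f' r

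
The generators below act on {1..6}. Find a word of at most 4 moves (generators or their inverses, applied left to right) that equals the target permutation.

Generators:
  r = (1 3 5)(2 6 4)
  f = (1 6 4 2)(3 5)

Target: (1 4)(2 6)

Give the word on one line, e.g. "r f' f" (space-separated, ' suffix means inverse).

  after f: (1 6 4 2)(3 5)
  after f: (1 4)(2 6)

f f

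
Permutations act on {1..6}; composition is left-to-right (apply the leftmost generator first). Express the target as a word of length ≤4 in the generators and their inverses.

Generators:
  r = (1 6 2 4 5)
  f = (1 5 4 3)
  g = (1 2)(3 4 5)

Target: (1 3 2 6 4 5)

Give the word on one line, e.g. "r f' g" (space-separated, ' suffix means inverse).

f r' f' g

  after f: (1 5 4 3)
  after r': (1 4 3 5 2 6)
  after f': (1 5 2 6 3)
  after g: (1 3 2 6 4 5)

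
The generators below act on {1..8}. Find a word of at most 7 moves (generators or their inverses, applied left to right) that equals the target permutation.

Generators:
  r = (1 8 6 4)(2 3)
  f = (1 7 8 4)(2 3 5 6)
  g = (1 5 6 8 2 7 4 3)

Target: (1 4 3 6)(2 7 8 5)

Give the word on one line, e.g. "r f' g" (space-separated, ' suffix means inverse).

g' r f g r'

  after g': (1 3 4 7 2 8 6 5)
  after r: (1 2 6 5 8 4 7 3)
  after f: (1 3 7 5 4 8)
  after g: (2 7 6 8 5 3 4)
  after r': (1 4 3 6)(2 7 8 5)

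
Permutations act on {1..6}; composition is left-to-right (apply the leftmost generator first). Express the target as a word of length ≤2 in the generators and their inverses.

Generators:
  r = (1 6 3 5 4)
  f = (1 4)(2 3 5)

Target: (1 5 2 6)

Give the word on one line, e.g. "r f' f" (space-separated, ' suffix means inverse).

f r'

  after f: (1 4)(2 3 5)
  after r': (1 5 2 6)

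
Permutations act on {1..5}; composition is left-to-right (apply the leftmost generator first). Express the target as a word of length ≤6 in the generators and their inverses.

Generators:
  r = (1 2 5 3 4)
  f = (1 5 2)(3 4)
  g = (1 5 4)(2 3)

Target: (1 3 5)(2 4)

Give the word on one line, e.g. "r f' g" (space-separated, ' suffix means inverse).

  after f': (1 2 5)(3 4)
  after g': (1 3 5 4 2)
  after r: (1 4 5)
  after g': (1 5 4)(2 3)
  after r: (1 3 5)(2 4)

f' g' r g' r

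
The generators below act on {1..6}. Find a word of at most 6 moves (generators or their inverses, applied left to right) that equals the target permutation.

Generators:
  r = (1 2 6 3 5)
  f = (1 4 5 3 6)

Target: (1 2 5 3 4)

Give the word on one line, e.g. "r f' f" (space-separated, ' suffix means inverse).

f' f' r r r

  after f': (1 6 3 5 4)
  after f': (1 3 4 6 5)
  after r: (1 5 2 6)(3 4)
  after r: (2 3 4 5 6)
  after r: (1 2 5 3 4)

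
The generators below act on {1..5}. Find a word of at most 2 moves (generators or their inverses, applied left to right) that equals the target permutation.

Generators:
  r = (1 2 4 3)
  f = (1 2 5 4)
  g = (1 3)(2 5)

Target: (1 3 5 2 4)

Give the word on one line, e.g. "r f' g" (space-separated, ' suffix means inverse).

  after r': (1 3 4 2)
  after f': (1 3 5 2 4)

r' f'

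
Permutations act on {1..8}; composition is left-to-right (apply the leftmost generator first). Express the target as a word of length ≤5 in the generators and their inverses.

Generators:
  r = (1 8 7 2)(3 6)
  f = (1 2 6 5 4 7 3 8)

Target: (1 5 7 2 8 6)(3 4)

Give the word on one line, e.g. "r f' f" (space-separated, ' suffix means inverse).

r' f f

  after r': (1 2 7 8)(3 6)
  after f: (1 6 8 2 3 5 4 7)
  after f: (1 5 7 2 8 6)(3 4)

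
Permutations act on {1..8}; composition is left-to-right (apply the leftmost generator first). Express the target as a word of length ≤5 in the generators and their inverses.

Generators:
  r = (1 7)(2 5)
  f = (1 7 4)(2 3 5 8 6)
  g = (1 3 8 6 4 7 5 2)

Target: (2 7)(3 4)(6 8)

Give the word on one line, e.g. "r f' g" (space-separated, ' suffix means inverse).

f g' f

  after f: (1 7 4)(2 3 5 8 6)
  after g': (1 4 2)(3 7 6 5)
  after f: (2 7)(3 4)(6 8)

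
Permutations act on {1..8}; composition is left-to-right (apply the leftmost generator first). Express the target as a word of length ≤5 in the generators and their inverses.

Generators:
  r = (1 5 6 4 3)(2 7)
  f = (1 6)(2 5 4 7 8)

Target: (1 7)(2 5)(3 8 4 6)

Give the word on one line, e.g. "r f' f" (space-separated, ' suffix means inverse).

  after f': (1 6)(2 8 7 4 5)
  after r': (1 5 7 6 3 4)(2 8)
  after f': (1 2 7)(3 5 4 6)
  after f': (1 8 7 6 3 2 4)
  after f': (1 7)(2 5)(3 8 4 6)

f' r' f' f' f'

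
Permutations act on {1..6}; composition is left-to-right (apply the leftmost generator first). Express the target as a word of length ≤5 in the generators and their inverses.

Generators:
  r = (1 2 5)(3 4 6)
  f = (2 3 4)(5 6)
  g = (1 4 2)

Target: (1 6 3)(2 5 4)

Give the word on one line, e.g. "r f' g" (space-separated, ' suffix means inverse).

  after f: (2 3 4)(5 6)
  after r: (1 2 4 5 3 6)
  after r: (1 5 4)(2 6)
  after f: (1 6 3 4)(2 5)
  after g': (1 6 3)(2 5 4)

f r r f g'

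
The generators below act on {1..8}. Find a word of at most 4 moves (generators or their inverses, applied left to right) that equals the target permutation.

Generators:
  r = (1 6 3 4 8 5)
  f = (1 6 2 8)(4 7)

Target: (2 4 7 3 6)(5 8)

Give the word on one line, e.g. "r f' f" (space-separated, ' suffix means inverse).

  after f: (1 6 2 8)(4 7)
  after r': (2 4 7 3 6)(5 8)

f r'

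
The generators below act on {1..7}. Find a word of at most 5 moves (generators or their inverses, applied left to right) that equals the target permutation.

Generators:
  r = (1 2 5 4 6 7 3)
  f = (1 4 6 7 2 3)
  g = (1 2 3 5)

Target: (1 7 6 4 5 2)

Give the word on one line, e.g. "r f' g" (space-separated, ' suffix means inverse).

g f' g'

  after g: (1 2 3 5)
  after f': (1 7 6 4)(3 5)
  after g': (1 7 6 4 5 2)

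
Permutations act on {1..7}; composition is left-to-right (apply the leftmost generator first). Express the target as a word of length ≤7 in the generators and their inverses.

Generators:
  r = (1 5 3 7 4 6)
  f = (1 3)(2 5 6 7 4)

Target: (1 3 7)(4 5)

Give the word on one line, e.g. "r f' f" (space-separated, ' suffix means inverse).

f' r' f f r'

  after f': (1 3)(2 4 7 6 5)
  after r': (1 5 2 7 4 3 6)
  after f: (1 6 3 7 2 4)
  after f: (1 7 5 6)(3 4)
  after r': (1 3 7)(4 5)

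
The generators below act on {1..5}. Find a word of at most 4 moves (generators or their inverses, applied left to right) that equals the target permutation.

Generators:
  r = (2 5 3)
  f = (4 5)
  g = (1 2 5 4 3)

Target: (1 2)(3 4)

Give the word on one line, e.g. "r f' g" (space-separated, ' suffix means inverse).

  after g': (1 3 4 5 2)
  after r: (1 2)(3 4)

g' r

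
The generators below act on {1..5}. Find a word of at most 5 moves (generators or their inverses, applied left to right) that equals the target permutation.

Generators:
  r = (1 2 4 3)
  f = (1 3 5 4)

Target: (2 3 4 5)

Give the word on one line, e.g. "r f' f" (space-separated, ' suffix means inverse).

f r' f

  after f: (1 3 5 4)
  after r': (1 4 3 5 2)
  after f: (2 3 4 5)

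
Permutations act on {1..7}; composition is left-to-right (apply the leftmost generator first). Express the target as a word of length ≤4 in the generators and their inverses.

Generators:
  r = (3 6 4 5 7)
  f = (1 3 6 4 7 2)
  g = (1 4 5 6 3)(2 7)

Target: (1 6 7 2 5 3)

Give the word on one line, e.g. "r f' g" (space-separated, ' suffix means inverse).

  after g: (1 4 5 6 3)(2 7)
  after r': (1 6 7 2 5 3)

g r'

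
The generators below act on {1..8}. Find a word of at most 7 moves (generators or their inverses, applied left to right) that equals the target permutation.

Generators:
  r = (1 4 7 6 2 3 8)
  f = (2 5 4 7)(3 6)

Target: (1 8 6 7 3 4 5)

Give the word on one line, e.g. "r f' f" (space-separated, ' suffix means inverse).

  after f': (2 7 4 5)(3 6)
  after f': (2 4)(5 7)
  after f': (2 5 4 7)(3 6)
  after r': (1 8 3 7 6 2 5)
  after f': (1 8 6 7 3 4 5)

f' f' f' r' f'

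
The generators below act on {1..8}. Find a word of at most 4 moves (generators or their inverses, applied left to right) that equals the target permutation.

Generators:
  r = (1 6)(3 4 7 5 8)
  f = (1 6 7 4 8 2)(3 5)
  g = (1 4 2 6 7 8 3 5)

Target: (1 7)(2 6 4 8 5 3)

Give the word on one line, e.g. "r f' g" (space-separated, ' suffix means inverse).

  after r: (1 6)(3 4 7 5 8)
  after g: (1 7)(2 6 4 8 5 3)

r g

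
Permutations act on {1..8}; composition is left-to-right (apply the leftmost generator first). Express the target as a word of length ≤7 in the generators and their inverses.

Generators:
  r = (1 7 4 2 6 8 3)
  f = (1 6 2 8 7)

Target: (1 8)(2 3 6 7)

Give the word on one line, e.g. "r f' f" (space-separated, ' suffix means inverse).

r f' f' f' r

  after r: (1 7 4 2 6 8 3)
  after f': (1 8 3 7 4 6 2)
  after f': (1 2 7 4)(3 8)
  after f': (1 6)(2 8 3)(4 7)
  after r: (1 8)(2 3 6 7)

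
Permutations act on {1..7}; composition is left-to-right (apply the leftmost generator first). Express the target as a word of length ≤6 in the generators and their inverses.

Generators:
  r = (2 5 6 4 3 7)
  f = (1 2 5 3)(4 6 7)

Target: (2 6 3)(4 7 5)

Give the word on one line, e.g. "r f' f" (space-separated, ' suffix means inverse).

  after r': (2 7 3 4 6 5)
  after r': (2 3 6)(4 5 7)
  after r': (2 4)(3 5)(6 7)
  after r': (2 6 3)(4 7 5)

r' r' r' r'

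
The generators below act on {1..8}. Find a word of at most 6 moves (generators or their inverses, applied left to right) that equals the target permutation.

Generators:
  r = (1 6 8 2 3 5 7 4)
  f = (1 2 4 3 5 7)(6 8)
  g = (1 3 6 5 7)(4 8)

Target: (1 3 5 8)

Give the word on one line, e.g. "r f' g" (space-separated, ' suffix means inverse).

  after r: (1 6 8 2 3 5 7 4)
  after g': (1 3 6 4 7 8 2)
  after r': (1 2 4 5 3)(6 7)
  after g: (1 2 8 4 7 5 6)
  after r: (1 3 5 8)

r g' r' g r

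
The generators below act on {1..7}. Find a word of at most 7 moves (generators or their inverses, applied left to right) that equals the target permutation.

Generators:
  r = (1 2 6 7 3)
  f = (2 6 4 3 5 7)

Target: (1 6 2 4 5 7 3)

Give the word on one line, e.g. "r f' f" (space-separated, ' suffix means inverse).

  after f: (2 6 4 3 5 7)
  after f: (2 4 5)(3 7 6)
  after r': (1 3 6 7 2 4 5)
  after r': (1 7)(2 4 5 3)
  after r': (1 6 2 4 5 7 3)

f f r' r' r'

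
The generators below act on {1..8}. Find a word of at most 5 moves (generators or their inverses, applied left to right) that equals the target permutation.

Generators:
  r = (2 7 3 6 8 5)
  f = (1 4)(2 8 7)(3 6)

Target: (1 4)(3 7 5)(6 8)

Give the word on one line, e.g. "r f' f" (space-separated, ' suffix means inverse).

  after r': (2 5 8 6 3 7)
  after r': (2 8 3)(5 6 7)
  after f': (1 4)(3 7 5)(6 8)

r' r' f'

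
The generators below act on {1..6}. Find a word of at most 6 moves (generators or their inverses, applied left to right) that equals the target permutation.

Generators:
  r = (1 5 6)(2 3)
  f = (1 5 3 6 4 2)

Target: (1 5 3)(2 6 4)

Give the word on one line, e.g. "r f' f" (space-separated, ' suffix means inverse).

  after r': (1 6 5)(2 3)
  after r': (1 5 6)
  after r': (2 3)
  after f: (1 5 3)(2 6 4)

r' r' r' f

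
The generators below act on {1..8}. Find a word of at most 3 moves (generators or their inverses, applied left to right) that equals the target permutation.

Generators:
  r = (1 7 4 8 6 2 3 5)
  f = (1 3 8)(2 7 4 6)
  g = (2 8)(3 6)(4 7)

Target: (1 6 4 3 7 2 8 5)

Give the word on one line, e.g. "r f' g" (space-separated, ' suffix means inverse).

f r' f'

  after f: (1 3 8)(2 7 4 6)
  after r': (1 2)(3 4 8 5)
  after f': (1 6 4 3 7 2 8 5)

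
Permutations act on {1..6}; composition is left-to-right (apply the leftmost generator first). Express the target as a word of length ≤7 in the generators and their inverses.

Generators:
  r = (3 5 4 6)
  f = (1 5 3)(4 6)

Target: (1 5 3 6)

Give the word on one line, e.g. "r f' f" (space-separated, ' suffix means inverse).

  after r': (3 6 4 5)
  after f': (1 3 4)
  after r: (1 5 4)(3 6)
  after f: (1 3 4 5 6)
  after r: (1 5 3 6)

r' f' r f r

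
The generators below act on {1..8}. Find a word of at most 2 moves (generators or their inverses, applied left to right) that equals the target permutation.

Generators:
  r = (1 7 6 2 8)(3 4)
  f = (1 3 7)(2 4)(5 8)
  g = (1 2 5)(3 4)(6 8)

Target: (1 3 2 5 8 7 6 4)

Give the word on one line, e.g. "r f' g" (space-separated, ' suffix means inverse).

  after r: (1 7 6 2 8)(3 4)
  after f': (1 3 2 5 8 7 6 4)

r f'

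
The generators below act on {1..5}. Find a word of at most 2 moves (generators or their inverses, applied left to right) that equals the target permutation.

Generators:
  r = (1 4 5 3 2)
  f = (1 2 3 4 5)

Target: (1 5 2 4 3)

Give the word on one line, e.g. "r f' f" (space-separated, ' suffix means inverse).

r r

  after r: (1 4 5 3 2)
  after r: (1 5 2 4 3)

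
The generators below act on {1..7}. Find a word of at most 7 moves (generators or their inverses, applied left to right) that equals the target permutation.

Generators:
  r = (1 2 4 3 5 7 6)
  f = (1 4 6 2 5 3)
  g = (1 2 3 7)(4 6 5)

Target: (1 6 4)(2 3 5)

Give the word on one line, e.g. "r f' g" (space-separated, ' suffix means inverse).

  after g': (1 7 3 2)(4 5 6)
  after f: (1 7)(2 4 3 5)
  after f: (1 7 4)(2 6)
  after g: (2 5 4)(3 7 6)
  after r': (1 6 4)(2 3 5)

g' f f g r'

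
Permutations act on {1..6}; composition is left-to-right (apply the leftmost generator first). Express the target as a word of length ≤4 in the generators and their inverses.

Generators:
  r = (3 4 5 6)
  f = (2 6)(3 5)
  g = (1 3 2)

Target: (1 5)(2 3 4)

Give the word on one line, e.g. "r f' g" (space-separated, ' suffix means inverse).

  after r: (3 4 5 6)
  after g: (1 3 4 5 6 2)
  after f: (1 5 2)(3 4)
  after g: (1 5)(2 3 4)

r g f g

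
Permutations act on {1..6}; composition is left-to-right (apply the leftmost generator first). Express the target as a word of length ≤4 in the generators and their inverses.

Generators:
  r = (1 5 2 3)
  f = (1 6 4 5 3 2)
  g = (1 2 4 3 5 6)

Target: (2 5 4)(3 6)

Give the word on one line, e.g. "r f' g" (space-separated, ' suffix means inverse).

  after f: (1 6 4 5 3 2)
  after r': (1 6 4)(2 3 5)
  after g: (2 5 4)(3 6)

f r' g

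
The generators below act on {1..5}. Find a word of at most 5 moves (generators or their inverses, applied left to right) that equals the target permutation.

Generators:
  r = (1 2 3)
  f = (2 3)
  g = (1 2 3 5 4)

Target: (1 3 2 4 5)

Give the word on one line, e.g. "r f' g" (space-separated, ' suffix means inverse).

f' r g' f r'

  after f': (2 3)
  after r: (1 2)
  after g': (2 4 5 3)
  after f: (2 4 5)
  after r': (1 3 2 4 5)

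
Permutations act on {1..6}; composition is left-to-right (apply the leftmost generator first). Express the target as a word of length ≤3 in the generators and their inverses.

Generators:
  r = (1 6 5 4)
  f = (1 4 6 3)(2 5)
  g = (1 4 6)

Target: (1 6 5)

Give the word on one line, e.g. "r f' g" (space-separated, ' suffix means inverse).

  after g: (1 4 6)
  after r: (4 5)
  after r: (1 6 5)

g r r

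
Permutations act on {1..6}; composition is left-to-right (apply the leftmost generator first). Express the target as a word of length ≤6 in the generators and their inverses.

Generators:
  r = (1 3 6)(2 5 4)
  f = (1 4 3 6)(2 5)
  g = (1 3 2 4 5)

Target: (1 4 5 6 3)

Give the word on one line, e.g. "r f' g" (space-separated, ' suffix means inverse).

  after f': (1 6 3 4)(2 5)
  after g': (1 6)(2 4 5 3)
  after r: (3 5 6)
  after r: (1 3 4 2 5)
  after f': (1 4 5 6 3)

f' g' r r f'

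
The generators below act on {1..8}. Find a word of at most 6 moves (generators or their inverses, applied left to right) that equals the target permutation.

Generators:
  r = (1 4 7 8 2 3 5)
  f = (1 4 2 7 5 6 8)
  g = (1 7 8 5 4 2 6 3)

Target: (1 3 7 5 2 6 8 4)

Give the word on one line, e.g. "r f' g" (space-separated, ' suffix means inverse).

f' g r' f'

  after f': (1 8 6 5 7 2 4)
  after g: (1 5 8 3)(4 7 6)
  after r': (1 3 5 7 6)(2 8)
  after f': (1 3 7 5 2 6 8 4)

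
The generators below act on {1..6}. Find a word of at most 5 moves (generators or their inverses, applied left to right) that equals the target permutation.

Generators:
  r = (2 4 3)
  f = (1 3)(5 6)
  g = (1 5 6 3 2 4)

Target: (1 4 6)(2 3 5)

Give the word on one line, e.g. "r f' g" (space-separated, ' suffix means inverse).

  after g': (1 4 2 3 6 5)
  after r': (1 2 4 3 6 5)
  after f: (1 2 4)(3 5)
  after g: (1 4 5 2)(3 6)
  after f: (1 4 6)(2 3 5)

g' r' f g f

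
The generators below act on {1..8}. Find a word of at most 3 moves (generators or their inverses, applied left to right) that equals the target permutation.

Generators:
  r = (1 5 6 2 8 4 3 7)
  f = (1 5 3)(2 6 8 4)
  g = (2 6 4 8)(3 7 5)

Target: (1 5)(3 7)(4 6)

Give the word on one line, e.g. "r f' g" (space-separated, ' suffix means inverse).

g' g' f

  after g': (2 8 4 6)(3 5 7)
  after g': (2 4)(3 7 5)(6 8)
  after f: (1 5)(3 7)(4 6)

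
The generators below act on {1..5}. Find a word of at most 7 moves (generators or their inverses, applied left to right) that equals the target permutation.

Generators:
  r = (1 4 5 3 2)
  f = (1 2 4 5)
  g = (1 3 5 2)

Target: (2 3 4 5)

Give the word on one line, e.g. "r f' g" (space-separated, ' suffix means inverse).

  after f: (1 2 4 5)
  after r': (1 3 5 2)
  after f': (1 3 4 2 5)
  after r: (1 2 3 5 4)
  after f': (2 3 4 5)

f r' f' r f'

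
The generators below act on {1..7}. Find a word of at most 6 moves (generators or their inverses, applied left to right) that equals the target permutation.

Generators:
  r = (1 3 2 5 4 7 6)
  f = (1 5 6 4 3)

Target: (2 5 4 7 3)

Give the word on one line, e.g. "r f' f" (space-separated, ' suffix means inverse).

  after r': (1 6 7 4 5 2 3)
  after f: (1 4 6 7 3 5 2)
  after r': (1 5 3 2 6 4 7)
  after f': (2 5 4 7 3)

r' f r' f'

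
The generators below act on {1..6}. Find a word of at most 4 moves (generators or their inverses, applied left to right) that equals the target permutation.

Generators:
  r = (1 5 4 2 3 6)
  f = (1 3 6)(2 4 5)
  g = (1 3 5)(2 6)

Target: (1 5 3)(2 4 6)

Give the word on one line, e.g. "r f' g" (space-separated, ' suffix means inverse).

r r g' r'

  after r: (1 5 4 2 3 6)
  after r: (1 4 3)(2 6 5)
  after g': (1 4)(3 5 6)
  after r': (1 5 3)(2 4 6)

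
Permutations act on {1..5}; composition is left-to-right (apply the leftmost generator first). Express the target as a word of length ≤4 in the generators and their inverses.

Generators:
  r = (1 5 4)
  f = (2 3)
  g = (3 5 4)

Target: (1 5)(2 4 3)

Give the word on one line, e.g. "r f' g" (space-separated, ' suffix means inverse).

f' r' g'

  after f': (2 3)
  after r': (1 4 5)(2 3)
  after g': (1 5)(2 4 3)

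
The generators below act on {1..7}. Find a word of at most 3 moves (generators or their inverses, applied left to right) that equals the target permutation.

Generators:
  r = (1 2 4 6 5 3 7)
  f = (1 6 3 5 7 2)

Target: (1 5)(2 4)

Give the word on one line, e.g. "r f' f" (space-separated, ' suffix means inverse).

r f' f'

  after r: (1 2 4 6 5 3 7)
  after f': (1 7 2 4)(3 5 6)
  after f': (1 5)(2 4)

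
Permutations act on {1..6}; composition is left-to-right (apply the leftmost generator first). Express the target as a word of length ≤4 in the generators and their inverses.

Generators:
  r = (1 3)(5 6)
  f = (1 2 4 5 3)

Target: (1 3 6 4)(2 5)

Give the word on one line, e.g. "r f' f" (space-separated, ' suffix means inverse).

  after f': (1 3 5 4 2)
  after r': (2 3 6 5 4)
  after f': (1 3 6 4)(2 5)

f' r' f'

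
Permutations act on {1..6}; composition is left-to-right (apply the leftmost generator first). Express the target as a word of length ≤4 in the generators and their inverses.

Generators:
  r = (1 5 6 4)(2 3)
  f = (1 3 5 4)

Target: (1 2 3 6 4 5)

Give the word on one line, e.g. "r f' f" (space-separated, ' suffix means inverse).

  after f: (1 3 5 4)
  after r: (1 2 3 6 4 5)

f r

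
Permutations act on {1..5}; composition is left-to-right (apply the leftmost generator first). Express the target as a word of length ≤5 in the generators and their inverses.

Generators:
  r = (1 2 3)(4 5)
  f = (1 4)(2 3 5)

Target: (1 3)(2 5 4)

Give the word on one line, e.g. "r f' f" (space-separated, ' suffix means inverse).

  after r: (1 2 3)(4 5)
  after f': (1 5)(3 4)
  after f': (1 3)(2 5 4)

r f' f'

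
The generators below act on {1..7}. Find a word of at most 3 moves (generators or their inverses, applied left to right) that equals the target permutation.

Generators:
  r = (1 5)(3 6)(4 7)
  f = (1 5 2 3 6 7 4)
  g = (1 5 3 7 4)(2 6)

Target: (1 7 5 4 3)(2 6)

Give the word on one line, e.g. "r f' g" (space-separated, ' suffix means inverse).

  after g: (1 5 3 7 4)(2 6)
  after g: (1 3 4 5 7)
  after g: (1 7 5 4 3)(2 6)

g g g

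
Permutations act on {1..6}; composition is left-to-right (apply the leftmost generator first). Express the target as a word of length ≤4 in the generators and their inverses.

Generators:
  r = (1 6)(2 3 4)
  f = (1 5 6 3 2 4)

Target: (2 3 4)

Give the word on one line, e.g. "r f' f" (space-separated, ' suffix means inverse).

  after r': (1 6)(2 4 3)
  after r': (2 3 4)

r' r'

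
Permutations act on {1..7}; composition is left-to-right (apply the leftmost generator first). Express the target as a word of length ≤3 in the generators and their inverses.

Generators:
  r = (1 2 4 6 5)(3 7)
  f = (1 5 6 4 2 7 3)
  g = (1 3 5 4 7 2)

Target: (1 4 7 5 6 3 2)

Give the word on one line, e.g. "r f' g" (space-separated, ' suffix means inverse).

  after g: (1 3 5 4 7 2)
  after f': (1 7 4 2 3)(5 6)
  after g': (1 4 7 5 6 3 2)

g f' g'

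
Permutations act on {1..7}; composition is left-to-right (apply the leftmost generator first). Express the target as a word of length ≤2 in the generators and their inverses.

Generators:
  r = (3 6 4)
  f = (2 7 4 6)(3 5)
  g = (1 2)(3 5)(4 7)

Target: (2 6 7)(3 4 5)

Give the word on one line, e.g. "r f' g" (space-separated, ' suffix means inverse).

  after r: (3 6 4)
  after f': (2 6 7)(3 4 5)

r f'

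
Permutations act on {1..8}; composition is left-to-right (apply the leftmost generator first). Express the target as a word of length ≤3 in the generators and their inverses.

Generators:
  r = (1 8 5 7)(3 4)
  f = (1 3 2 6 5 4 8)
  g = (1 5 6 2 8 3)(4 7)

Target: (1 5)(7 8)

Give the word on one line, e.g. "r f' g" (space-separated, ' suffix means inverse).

  after r': (1 7 5 8)(3 4)
  after r': (1 5)(7 8)

r' r'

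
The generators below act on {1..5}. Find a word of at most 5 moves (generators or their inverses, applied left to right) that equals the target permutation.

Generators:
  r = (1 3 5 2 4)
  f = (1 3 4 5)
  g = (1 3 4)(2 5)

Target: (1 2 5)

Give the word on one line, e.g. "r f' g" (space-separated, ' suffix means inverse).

g r g

  after g: (1 3 4)(2 5)
  after r: (1 5 4 3)
  after g: (1 2 5)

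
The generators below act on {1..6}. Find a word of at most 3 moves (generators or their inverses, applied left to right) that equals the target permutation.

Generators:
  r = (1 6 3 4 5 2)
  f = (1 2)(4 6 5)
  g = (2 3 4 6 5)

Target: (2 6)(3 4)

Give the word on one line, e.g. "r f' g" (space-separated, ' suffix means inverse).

  after f: (1 2)(4 6 5)
  after r: (2 6)(3 4)

f r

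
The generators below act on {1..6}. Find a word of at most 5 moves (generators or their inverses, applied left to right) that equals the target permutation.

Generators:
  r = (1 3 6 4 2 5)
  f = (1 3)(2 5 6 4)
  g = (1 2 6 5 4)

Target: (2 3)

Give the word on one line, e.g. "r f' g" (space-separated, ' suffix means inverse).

g r' g

  after g: (1 2 6 5 4)
  after r': (1 4 5 6 2 3)
  after g: (2 3)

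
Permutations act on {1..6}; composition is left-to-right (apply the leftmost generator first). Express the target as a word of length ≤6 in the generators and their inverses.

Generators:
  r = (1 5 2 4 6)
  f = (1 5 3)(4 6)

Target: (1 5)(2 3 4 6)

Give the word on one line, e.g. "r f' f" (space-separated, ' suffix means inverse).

  after r: (1 5 2 4 6)
  after f': (2 6 3 5)
  after r: (1 5 4 6 3 2)
  after f': (2 3)(5 6)
  after r: (1 5)(2 3 4 6)

r f' r f' r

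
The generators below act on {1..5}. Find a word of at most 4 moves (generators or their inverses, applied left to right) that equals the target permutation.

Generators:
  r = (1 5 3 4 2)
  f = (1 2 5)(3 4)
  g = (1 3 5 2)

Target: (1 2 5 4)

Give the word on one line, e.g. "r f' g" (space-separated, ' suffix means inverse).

  after r: (1 5 3 4 2)
  after r: (1 3 2 5 4)
  after f: (1 4 2)(3 5)
  after r: (1 2 5 4)

r r f r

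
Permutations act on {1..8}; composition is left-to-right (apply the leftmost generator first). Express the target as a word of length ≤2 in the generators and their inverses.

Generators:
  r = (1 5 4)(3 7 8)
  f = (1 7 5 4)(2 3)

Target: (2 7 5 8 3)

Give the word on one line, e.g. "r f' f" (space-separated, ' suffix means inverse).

  after f': (1 4 5 7)(2 3)
  after r: (2 7 5 8 3)

f' r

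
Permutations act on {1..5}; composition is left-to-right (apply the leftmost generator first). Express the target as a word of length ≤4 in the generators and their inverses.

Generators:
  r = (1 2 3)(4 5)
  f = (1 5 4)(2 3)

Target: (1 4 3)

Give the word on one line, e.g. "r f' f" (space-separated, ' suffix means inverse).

f r'

  after f: (1 5 4)(2 3)
  after r': (1 4 3)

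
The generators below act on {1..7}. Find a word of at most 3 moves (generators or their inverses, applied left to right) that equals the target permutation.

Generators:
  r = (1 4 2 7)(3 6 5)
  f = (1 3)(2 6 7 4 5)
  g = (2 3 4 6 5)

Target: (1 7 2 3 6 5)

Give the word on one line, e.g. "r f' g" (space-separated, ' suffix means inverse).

g' g' r'

  after g': (2 5 6 4 3)
  after g': (2 6 3 5 4)
  after r': (1 7 2 3 6 5)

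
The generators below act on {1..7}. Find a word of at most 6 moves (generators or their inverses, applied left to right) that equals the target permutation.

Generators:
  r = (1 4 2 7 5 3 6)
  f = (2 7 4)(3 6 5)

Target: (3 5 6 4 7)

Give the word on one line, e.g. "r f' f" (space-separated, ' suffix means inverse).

f' r' f' r r

  after f': (2 4 7)(3 5 6)
  after r': (1 6 5 3 7 4 2)
  after f': (1 3 2)
  after r: (1 6)(2 4)(3 7 5)
  after r: (3 5 6 4 7)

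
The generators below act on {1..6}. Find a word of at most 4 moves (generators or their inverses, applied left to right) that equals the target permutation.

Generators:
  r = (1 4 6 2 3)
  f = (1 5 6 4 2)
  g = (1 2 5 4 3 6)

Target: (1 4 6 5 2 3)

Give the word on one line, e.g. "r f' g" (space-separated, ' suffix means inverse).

  after r': (1 3 2 6 4)
  after g': (1 4 6 5 2 3)

r' g'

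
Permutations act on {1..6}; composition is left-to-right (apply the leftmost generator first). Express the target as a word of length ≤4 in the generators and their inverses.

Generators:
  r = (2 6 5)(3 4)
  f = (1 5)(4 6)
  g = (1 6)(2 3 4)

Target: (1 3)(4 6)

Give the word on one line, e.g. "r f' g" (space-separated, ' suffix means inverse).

g' f' r' f

  after g': (1 6)(2 4 3)
  after f': (1 4 3 2 6 5)
  after r': (1 3 5)
  after f: (1 3)(4 6)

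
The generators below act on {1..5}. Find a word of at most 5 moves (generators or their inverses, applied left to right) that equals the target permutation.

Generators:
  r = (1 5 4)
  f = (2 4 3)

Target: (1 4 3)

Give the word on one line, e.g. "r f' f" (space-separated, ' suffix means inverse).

r' f' r' r' f

  after r': (1 4 5)
  after f': (1 2 3 4 5)
  after r': (1 2 3 5 4)
  after r': (1 2 3)
  after f: (1 4 3)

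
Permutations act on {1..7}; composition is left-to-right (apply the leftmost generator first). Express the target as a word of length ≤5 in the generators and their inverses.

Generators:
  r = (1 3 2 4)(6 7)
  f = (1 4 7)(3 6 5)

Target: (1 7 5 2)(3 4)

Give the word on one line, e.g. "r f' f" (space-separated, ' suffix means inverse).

f r f f

  after f: (1 4 7)(3 6 5)
  after r: (2 4 6 5)(3 7)
  after f: (1 4 5 2 7 6 3)
  after f: (1 7 5 2)(3 4)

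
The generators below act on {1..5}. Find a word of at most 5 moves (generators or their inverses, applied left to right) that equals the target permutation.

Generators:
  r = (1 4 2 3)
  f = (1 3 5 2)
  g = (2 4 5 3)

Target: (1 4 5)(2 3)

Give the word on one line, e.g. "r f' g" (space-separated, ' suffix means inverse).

  after f: (1 3 5 2)
  after g: (1 2)(4 5)
  after r': (1 4 5)(2 3)

f g r'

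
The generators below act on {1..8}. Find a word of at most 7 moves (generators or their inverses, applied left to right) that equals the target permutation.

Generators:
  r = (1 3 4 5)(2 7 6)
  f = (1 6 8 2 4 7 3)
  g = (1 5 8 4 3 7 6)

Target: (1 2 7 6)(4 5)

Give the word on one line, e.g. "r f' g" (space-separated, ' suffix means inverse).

r f f g' r'

  after r: (1 3 4 5)(2 7 6)
  after f: (2 3 7 8)(4 5 6)
  after f: (1 6 7 2)(4 5 8)
  after g': (1 7 2 6 3 4)
  after r': (1 2 7 6)(4 5)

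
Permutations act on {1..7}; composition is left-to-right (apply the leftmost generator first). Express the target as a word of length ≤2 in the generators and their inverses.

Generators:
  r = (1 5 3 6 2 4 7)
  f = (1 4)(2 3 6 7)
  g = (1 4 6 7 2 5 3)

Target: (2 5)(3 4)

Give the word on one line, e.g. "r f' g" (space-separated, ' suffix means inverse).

g f'

  after g: (1 4 6 7 2 5 3)
  after f': (2 5)(3 4)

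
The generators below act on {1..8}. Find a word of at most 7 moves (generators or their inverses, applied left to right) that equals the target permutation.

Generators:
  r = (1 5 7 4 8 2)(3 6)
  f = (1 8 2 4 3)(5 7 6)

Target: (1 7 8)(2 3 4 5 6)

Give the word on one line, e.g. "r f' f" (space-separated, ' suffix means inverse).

  after f': (1 3 4 2 8)(5 6 7)
  after r: (1 6 4)(3 8 5)
  after f': (1 7 5 4 3)(2 8 6)
  after r': (1 5 7)(2 4 6 8 3)
  after f: (1 7 8)(2 3 4 5 6)

f' r f' r' f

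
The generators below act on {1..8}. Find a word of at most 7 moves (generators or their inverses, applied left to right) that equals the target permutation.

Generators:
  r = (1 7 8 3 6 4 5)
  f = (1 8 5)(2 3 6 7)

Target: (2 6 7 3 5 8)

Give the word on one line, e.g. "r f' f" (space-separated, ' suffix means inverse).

r f' r r r

  after r: (1 7 8 3 6 4 5)
  after f': (1 6 4 8 2 7)
  after r: (1 4 3 6 5)(2 8)
  after r: (1 5 7 8 2 3 4 6)
  after r: (2 6 7 3 5 8)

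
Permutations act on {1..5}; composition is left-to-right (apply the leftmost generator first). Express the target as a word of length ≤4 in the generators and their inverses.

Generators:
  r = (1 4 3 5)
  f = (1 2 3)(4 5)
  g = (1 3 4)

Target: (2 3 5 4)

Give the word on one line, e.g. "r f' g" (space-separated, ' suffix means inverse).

f' f' g' f'

  after f': (1 3 2)(4 5)
  after f': (1 2 3)
  after g': (1 2)(3 4)
  after f': (2 3 5 4)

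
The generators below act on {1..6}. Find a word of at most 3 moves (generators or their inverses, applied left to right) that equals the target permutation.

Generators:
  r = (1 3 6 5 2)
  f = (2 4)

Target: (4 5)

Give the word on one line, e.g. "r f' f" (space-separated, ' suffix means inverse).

r f' r'

  after r: (1 3 6 5 2)
  after f': (1 3 6 5 4 2)
  after r': (4 5)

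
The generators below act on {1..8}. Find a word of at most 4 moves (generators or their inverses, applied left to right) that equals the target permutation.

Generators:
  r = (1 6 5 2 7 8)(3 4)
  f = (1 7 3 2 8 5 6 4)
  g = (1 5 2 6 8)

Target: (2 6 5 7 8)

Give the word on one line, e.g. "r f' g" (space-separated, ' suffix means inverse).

r r g'

  after r: (1 6 5 2 7 8)(3 4)
  after r: (1 5 7)(2 8 6)
  after g': (2 6 5 7 8)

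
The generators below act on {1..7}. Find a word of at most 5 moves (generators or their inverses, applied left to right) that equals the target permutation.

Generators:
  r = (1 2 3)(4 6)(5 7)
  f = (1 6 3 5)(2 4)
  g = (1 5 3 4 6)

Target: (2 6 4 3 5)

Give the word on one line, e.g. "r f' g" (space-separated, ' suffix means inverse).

  after g: (1 5 3 4 6)
  after g: (1 3 6 5 4)
  after f': (1 6 3)(2 4 5)
  after g: (2 6 4 3 5)

g g f' g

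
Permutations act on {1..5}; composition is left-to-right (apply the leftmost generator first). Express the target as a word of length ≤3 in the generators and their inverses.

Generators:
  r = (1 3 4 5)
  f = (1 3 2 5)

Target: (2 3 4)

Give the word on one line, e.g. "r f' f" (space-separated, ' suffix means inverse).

  after r: (1 3 4 5)
  after f': (2 3 4)

r f'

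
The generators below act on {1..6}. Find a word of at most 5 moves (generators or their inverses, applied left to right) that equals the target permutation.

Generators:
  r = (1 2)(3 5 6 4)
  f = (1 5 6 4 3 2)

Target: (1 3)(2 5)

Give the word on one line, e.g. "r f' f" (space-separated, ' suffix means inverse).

r f' r' f

  after r: (1 2)(3 5 6 4)
  after f': (1 3)
  after r': (1 4 6 5 3 2)
  after f: (1 3)(2 5)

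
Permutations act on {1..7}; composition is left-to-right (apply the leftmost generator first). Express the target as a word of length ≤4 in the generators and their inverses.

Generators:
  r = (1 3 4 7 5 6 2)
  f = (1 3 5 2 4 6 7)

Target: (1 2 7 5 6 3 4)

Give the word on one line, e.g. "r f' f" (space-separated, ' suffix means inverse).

f f f

  after f: (1 3 5 2 4 6 7)
  after f: (1 5 4 7 3 2 6)
  after f: (1 2 7 5 6 3 4)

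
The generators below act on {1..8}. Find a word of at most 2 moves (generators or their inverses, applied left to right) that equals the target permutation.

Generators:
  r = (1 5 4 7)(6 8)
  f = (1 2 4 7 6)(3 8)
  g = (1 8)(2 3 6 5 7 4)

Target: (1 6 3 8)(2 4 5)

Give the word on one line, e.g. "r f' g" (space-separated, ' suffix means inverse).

r' f

  after r': (1 7 4 5)(6 8)
  after f: (1 6 3 8)(2 4 5)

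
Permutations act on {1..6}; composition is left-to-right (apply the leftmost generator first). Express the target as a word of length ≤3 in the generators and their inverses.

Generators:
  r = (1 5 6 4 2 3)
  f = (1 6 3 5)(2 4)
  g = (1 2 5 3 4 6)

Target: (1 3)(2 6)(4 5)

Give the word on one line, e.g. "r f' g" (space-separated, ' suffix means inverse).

g' f

  after g': (1 6 4 3 5 2)
  after f: (1 3)(2 6)(4 5)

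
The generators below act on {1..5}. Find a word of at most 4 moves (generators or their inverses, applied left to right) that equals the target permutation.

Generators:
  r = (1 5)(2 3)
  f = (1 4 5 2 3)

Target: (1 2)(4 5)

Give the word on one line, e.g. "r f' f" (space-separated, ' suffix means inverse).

f' r'

  after f': (1 3 2 5 4)
  after r': (1 2)(4 5)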